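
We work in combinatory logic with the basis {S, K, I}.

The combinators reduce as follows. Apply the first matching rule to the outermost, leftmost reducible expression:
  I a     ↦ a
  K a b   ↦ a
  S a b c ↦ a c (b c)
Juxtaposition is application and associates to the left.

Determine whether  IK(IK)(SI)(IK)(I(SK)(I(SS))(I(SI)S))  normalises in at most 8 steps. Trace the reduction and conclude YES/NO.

  start: IK(IK)(SI)(IK)(I(SK)(I(SS))(I(SI)S))
  step 1: K(IK)(SI)(IK)(I(SK)(I(SS))(I(SI)S))
  step 2: IK(IK)(I(SK)(I(SS))(I(SI)S))
  step 3: K(IK)(I(SK)(I(SS))(I(SI)S))
  step 4: IK
  step 5: K

Answer: YES — reaches normal form K in 5 ≤ 8 steps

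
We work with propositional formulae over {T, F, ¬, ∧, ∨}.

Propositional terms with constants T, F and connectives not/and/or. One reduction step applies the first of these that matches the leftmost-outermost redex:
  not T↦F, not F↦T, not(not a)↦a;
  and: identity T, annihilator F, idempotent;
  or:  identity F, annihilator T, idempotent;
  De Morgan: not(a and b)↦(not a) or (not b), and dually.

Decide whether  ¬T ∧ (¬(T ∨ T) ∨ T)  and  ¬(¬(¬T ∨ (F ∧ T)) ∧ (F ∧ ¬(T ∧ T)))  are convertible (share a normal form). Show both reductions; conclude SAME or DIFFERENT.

Answer: DIFFERENT — A ⇓ F, B ⇓ T

Derivation:
Term A:
  start: ¬T ∧ (¬(T ∨ T) ∨ T)
  [1] F ∧ (¬(T ∨ T) ∨ T)
  [2] F

Term B:
  start: ¬(¬(¬T ∨ (F ∧ T)) ∧ (F ∧ ¬(T ∧ T)))
  [1] ¬¬(¬T ∨ (F ∧ T)) ∨ ¬(F ∧ ¬(T ∧ T))
  [2] (¬T ∨ (F ∧ T)) ∨ ¬(F ∧ ¬(T ∧ T))
  [3] (F ∨ (F ∧ T)) ∨ ¬(F ∧ ¬(T ∧ T))
  [4] (F ∧ T) ∨ ¬(F ∧ ¬(T ∧ T))
  [5] F ∨ ¬(F ∧ ¬(T ∧ T))
  [6] ¬(F ∧ ¬(T ∧ T))
  [7] ¬F ∨ ¬¬(T ∧ T)
  [8] T ∨ ¬¬(T ∧ T)
  [9] T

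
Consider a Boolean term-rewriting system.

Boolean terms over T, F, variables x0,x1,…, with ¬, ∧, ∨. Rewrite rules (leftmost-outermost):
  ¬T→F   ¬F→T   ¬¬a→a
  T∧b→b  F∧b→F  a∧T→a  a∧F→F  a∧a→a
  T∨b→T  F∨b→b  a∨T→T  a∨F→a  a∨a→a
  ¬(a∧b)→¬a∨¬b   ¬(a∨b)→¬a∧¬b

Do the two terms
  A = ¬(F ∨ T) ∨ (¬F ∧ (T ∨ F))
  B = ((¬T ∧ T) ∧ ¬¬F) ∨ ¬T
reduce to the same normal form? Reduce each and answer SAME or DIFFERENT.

Answer: DIFFERENT — A ⇓ T, B ⇓ F

Derivation:
Term A:
  start: ¬(F ∨ T) ∨ (¬F ∧ (T ∨ F))
  →1  (¬F ∧ ¬T) ∨ (¬F ∧ (T ∨ F))
  →2  (T ∧ ¬T) ∨ (¬F ∧ (T ∨ F))
  →3  ¬T ∨ (¬F ∧ (T ∨ F))
  →4  F ∨ (¬F ∧ (T ∨ F))
  →5  ¬F ∧ (T ∨ F)
  →6  T ∧ (T ∨ F)
  →7  T ∨ F
  →8  T

Term B:
  start: ((¬T ∧ T) ∧ ¬¬F) ∨ ¬T
  →1  (¬T ∧ ¬¬F) ∨ ¬T
  →2  (F ∧ ¬¬F) ∨ ¬T
  →3  F ∨ ¬T
  →4  ¬T
  →5  F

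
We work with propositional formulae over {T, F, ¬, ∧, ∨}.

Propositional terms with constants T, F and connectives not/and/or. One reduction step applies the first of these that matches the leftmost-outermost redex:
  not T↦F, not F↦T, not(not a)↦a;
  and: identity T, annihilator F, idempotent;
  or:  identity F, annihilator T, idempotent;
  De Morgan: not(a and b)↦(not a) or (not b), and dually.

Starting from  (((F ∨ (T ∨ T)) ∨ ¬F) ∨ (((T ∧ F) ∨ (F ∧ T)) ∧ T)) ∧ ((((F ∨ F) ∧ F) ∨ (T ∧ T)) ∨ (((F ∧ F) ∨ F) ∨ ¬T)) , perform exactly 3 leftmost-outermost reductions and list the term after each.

Answer: after 3 steps: (T ∨ (((T ∧ F) ∨ (F ∧ T)) ∧ T)) ∧ ((((F ∨ F) ∧ F) ∨ (T ∧ T)) ∨ (((F ∧ F) ∨ F) ∨ ¬T))

Working:
  start: (((F ∨ (T ∨ T)) ∨ ¬F) ∨ (((T ∧ F) ∨ (F ∧ T)) ∧ T)) ∧ ((((F ∨ F) ∧ F) ∨ (T ∧ T)) ∨ (((F ∧ F) ∨ F) ∨ ¬T))
  step 1: (((T ∨ T) ∨ ¬F) ∨ (((T ∧ F) ∨ (F ∧ T)) ∧ T)) ∧ ((((F ∨ F) ∧ F) ∨ (T ∧ T)) ∨ (((F ∧ F) ∨ F) ∨ ¬T))
  step 2: ((T ∨ ¬F) ∨ (((T ∧ F) ∨ (F ∧ T)) ∧ T)) ∧ ((((F ∨ F) ∧ F) ∨ (T ∧ T)) ∨ (((F ∧ F) ∨ F) ∨ ¬T))
  step 3: (T ∨ (((T ∧ F) ∨ (F ∧ T)) ∧ T)) ∧ ((((F ∨ F) ∧ F) ∨ (T ∧ T)) ∨ (((F ∧ F) ∨ F) ∨ ¬T))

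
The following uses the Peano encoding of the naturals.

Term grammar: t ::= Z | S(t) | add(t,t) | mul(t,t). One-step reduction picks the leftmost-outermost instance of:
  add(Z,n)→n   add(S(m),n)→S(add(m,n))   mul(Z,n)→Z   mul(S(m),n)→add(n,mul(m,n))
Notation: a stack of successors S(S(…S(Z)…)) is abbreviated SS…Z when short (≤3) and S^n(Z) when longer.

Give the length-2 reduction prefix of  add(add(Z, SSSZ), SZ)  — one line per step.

  start: add(add(Z, SSSZ), SZ)
  →1  add(SSSZ, SZ)
  →2  S(add(SSZ, SZ))

Answer: after 2 steps: S(add(SSZ, SZ))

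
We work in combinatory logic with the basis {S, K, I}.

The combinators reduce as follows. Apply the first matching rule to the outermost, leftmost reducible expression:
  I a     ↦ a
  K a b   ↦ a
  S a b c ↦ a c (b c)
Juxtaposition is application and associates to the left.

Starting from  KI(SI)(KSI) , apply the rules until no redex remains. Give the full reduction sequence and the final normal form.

Answer: normal form = S  (in 3 steps)

Derivation:
  start: KI(SI)(KSI)
  step 1: I(KSI)
  step 2: KSI
  step 3: S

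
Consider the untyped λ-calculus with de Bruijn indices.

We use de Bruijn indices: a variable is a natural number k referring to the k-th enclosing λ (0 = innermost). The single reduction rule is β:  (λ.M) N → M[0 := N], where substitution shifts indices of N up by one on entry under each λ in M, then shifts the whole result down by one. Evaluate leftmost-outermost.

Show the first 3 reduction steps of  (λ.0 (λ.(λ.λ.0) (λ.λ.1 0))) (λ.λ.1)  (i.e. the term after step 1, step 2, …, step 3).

Answer: after 3 steps: λ.λ.λ.0

Working:
  start: (λ.0 (λ.(λ.λ.0) (λ.λ.1 0))) (λ.λ.1)
  step 1: (λ.λ.1) (λ.(λ.λ.0) (λ.λ.1 0))
  step 2: λ.λ.(λ.λ.0) (λ.λ.1 0)
  step 3: λ.λ.λ.0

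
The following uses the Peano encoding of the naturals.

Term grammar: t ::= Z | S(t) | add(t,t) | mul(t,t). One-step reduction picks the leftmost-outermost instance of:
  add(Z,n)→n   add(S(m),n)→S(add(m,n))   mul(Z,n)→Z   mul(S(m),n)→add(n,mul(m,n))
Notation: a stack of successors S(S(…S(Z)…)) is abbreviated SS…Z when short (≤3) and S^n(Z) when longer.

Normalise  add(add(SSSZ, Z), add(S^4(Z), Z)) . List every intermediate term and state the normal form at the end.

  start: add(add(SSSZ, Z), add(S^4(Z), Z))
  [1] add(S(add(SSZ, Z)), add(S^4(Z), Z))
  [2] S(add(add(SSZ, Z), add(S^4(Z), Z)))
  [3] S(add(S(add(SZ, Z)), add(S^4(Z), Z)))
  [4] S(S(add(add(SZ, Z), add(S^4(Z), Z))))
  [5] S(S(add(S(add(Z, Z)), add(S^4(Z), Z))))
  [6] S(S(S(add(add(Z, Z), add(S^4(Z), Z)))))
  [7] S(S(S(add(Z, add(S^4(Z), Z)))))
  [8] S(S(S(add(S^4(Z), Z))))
  [9] S(S(S(S(add(SSSZ, Z)))))
  [10] S(S(S(S(S(add(SSZ, Z))))))
  [11] S(S(S(S(S(S(add(SZ, Z)))))))
  [12] S(S(S(S(S(S(S(add(Z, Z))))))))
  [13] S^7(Z)

Answer: normal form = S^7(Z)  (in 13 steps)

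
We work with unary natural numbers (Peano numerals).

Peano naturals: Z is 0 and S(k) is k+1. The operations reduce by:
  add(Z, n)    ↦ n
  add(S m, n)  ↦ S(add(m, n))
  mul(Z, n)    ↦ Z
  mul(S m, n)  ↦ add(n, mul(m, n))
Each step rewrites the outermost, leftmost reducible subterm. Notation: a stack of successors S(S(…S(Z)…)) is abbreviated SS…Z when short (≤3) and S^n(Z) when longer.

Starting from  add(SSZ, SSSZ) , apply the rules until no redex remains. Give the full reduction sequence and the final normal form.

Answer: normal form = S^5(Z)  (in 3 steps)

Working:
  start: add(SSZ, SSSZ)
  [1] S(add(SZ, SSSZ))
  [2] S(S(add(Z, SSSZ)))
  [3] S^5(Z)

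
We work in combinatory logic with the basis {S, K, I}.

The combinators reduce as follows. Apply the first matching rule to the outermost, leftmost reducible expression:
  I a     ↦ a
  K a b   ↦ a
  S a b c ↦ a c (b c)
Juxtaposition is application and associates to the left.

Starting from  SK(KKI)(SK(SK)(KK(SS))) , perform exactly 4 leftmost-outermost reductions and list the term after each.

  start: SK(KKI)(SK(SK)(KK(SS)))
  step 1: K(SK(SK)(KK(SS)))(KKI(SK(SK)(KK(SS))))
  step 2: SK(SK)(KK(SS))
  step 3: K(KK(SS))(SK(KK(SS)))
  step 4: KK(SS)

Answer: after 4 steps: KK(SS)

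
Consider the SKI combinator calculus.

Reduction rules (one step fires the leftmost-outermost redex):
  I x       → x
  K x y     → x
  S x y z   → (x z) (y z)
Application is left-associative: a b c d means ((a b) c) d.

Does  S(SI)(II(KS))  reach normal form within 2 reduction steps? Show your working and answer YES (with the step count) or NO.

  start: S(SI)(II(KS))
  [1] S(SI)(I(KS))
  [2] S(SI)(KS)

Answer: YES — reaches normal form S(SI)(KS) in 2 ≤ 2 steps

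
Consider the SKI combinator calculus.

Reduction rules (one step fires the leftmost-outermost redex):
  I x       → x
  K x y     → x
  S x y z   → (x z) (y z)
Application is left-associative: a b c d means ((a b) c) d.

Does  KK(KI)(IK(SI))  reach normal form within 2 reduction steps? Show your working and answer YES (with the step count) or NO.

  start: KK(KI)(IK(SI))
  →1  K(IK(SI))
  →2  K(K(SI))

Answer: YES — reaches normal form K(K(SI)) in 2 ≤ 2 steps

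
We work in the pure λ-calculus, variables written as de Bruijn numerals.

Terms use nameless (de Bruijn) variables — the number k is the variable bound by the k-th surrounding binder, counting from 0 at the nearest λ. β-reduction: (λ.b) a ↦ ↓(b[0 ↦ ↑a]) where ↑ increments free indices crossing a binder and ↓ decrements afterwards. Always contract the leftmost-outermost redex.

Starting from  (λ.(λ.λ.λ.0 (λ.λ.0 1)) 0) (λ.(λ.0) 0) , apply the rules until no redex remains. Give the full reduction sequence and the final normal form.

Answer: normal form = λ.λ.0 (λ.λ.0 1)  (in 2 steps)

Reduction:
  start: (λ.(λ.λ.λ.0 (λ.λ.0 1)) 0) (λ.(λ.0) 0)
  →1  (λ.λ.λ.0 (λ.λ.0 1)) (λ.(λ.0) 0)
  →2  λ.λ.0 (λ.λ.0 1)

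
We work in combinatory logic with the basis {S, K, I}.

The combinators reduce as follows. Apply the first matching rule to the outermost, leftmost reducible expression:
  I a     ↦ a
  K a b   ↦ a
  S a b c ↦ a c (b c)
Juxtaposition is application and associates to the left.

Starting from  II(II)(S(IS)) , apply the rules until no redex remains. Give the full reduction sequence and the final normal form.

Answer: normal form = SS  (in 5 steps)

Reduction:
  start: II(II)(S(IS))
  →1  I(II)(S(IS))
  →2  II(S(IS))
  →3  I(S(IS))
  →4  S(IS)
  →5  SS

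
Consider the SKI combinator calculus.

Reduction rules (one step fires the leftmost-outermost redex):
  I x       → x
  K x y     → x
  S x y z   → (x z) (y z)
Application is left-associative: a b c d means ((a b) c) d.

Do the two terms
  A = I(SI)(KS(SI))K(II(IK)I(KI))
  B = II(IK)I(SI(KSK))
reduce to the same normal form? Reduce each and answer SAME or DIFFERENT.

Answer: DIFFERENT — A ⇓ SK, B ⇓ I

Reduction:
Term A:
  start: I(SI)(KS(SI))K(II(IK)I(KI))
  →1  SI(KS(SI))K(II(IK)I(KI))
  →2  IK(KS(SI)K)(II(IK)I(KI))
  →3  K(KS(SI)K)(II(IK)I(KI))
  →4  KS(SI)K
  →5  SK

Term B:
  start: II(IK)I(SI(KSK))
  →1  I(IK)I(SI(KSK))
  →2  IKI(SI(KSK))
  →3  KI(SI(KSK))
  →4  I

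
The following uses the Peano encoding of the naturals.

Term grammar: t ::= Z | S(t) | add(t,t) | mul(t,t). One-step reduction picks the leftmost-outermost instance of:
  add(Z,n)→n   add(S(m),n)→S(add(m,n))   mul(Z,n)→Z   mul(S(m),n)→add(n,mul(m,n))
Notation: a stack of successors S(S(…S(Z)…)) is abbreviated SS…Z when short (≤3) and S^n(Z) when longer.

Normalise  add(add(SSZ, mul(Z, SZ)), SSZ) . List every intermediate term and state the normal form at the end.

Answer: normal form = S^4(Z)  (in 7 steps)

Derivation:
  start: add(add(SSZ, mul(Z, SZ)), SSZ)
  step 1: add(S(add(SZ, mul(Z, SZ))), SSZ)
  step 2: S(add(add(SZ, mul(Z, SZ)), SSZ))
  step 3: S(add(S(add(Z, mul(Z, SZ))), SSZ))
  step 4: S(S(add(add(Z, mul(Z, SZ)), SSZ)))
  step 5: S(S(add(mul(Z, SZ), SSZ)))
  step 6: S(S(add(Z, SSZ)))
  step 7: S^4(Z)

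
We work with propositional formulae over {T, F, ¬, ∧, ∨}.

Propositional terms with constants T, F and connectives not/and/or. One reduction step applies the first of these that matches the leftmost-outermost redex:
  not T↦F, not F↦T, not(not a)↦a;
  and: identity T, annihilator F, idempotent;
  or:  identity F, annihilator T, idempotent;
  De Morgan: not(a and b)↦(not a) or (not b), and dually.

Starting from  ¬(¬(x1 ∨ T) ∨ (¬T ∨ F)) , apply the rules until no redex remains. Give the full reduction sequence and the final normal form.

Answer: normal form = T  (in 8 steps)

Derivation:
  start: ¬(¬(x1 ∨ T) ∨ (¬T ∨ F))
  →1  ¬¬(x1 ∨ T) ∧ ¬(¬T ∨ F)
  →2  (x1 ∨ T) ∧ ¬(¬T ∨ F)
  →3  T ∧ ¬(¬T ∨ F)
  →4  ¬(¬T ∨ F)
  →5  ¬¬T ∧ ¬F
  →6  T ∧ ¬F
  →7  ¬F
  →8  T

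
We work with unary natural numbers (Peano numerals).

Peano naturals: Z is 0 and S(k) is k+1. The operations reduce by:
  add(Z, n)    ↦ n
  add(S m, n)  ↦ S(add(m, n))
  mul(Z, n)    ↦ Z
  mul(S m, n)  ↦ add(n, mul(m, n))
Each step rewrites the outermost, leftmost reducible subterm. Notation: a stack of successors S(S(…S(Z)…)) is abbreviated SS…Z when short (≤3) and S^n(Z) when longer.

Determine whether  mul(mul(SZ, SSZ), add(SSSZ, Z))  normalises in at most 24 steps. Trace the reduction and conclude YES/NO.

Answer: YES — reaches normal form S^6(Z) in 24 ≤ 24 steps

Working:
  start: mul(mul(SZ, SSZ), add(SSSZ, Z))
  step 1: mul(add(SSZ, mul(Z, SSZ)), add(SSSZ, Z))
  step 2: mul(S(add(SZ, mul(Z, SSZ))), add(SSSZ, Z))
  step 3: add(add(SSSZ, Z), mul(add(SZ, mul(Z, SSZ)), add(SSSZ, Z)))
  step 4: add(S(add(SSZ, Z)), mul(add(SZ, mul(Z, SSZ)), add(SSSZ, Z)))
  step 5: S(add(add(SSZ, Z), mul(add(SZ, mul(Z, SSZ)), add(SSSZ, Z))))
  step 6: S(add(S(add(SZ, Z)), mul(add(SZ, mul(Z, SSZ)), add(SSSZ, Z))))
  step 7: S(S(add(add(SZ, Z), mul(add(SZ, mul(Z, SSZ)), add(SSSZ, Z)))))
  step 8: S(S(add(S(add(Z, Z)), mul(add(SZ, mul(Z, SSZ)), add(SSSZ, Z)))))
  step 9: S(S(S(add(add(Z, Z), mul(add(SZ, mul(Z, SSZ)), add(SSSZ, Z))))))
  step 10: S(S(S(add(Z, mul(add(SZ, mul(Z, SSZ)), add(SSSZ, Z))))))
  step 11: S(S(S(mul(add(SZ, mul(Z, SSZ)), add(SSSZ, Z)))))
  step 12: S(S(S(mul(S(add(Z, mul(Z, SSZ))), add(SSSZ, Z)))))
  step 13: S(S(S(add(add(SSSZ, Z), mul(add(Z, mul(Z, SSZ)), add(SSSZ, Z))))))
  step 14: S(S(S(add(S(add(SSZ, Z)), mul(add(Z, mul(Z, SSZ)), add(SSSZ, Z))))))
  step 15: S(S(S(S(add(add(SSZ, Z), mul(add(Z, mul(Z, SSZ)), add(SSSZ, Z)))))))
  step 16: S(S(S(S(add(S(add(SZ, Z)), mul(add(Z, mul(Z, SSZ)), add(SSSZ, Z)))))))
  step 17: S(S(S(S(S(add(add(SZ, Z), mul(add(Z, mul(Z, SSZ)), add(SSSZ, Z))))))))
  step 18: S(S(S(S(S(add(S(add(Z, Z)), mul(add(Z, mul(Z, SSZ)), add(SSSZ, Z))))))))
  step 19: S(S(S(S(S(S(add(add(Z, Z), mul(add(Z, mul(Z, SSZ)), add(SSSZ, Z)))))))))
  step 20: S(S(S(S(S(S(add(Z, mul(add(Z, mul(Z, SSZ)), add(SSSZ, Z)))))))))
  step 21: S(S(S(S(S(S(mul(add(Z, mul(Z, SSZ)), add(SSSZ, Z))))))))
  step 22: S(S(S(S(S(S(mul(mul(Z, SSZ), add(SSSZ, Z))))))))
  step 23: S(S(S(S(S(S(mul(Z, add(SSSZ, Z))))))))
  step 24: S^6(Z)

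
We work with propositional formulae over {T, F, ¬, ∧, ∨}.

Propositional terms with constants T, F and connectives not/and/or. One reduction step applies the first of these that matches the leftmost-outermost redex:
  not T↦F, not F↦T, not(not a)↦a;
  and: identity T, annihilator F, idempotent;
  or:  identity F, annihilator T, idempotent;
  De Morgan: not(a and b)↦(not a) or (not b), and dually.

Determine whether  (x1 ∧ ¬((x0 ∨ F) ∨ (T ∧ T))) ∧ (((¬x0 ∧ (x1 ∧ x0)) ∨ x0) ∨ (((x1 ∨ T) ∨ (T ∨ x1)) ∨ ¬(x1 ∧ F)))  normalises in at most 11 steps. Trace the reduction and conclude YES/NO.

Answer: YES — reaches normal form F in 10 ≤ 11 steps

Reduction:
  start: (x1 ∧ ¬((x0 ∨ F) ∨ (T ∧ T))) ∧ (((¬x0 ∧ (x1 ∧ x0)) ∨ x0) ∨ (((x1 ∨ T) ∨ (T ∨ x1)) ∨ ¬(x1 ∧ F)))
  step 1: (x1 ∧ (¬(x0 ∨ F) ∧ ¬(T ∧ T))) ∧ (((¬x0 ∧ (x1 ∧ x0)) ∨ x0) ∨ (((x1 ∨ T) ∨ (T ∨ x1)) ∨ ¬(x1 ∧ F)))
  step 2: (x1 ∧ ((¬x0 ∧ ¬F) ∧ ¬(T ∧ T))) ∧ (((¬x0 ∧ (x1 ∧ x0)) ∨ x0) ∨ (((x1 ∨ T) ∨ (T ∨ x1)) ∨ ¬(x1 ∧ F)))
  step 3: (x1 ∧ ((¬x0 ∧ T) ∧ ¬(T ∧ T))) ∧ (((¬x0 ∧ (x1 ∧ x0)) ∨ x0) ∨ (((x1 ∨ T) ∨ (T ∨ x1)) ∨ ¬(x1 ∧ F)))
  step 4: (x1 ∧ (¬x0 ∧ ¬(T ∧ T))) ∧ (((¬x0 ∧ (x1 ∧ x0)) ∨ x0) ∨ (((x1 ∨ T) ∨ (T ∨ x1)) ∨ ¬(x1 ∧ F)))
  step 5: (x1 ∧ (¬x0 ∧ (¬T ∨ ¬T))) ∧ (((¬x0 ∧ (x1 ∧ x0)) ∨ x0) ∨ (((x1 ∨ T) ∨ (T ∨ x1)) ∨ ¬(x1 ∧ F)))
  step 6: (x1 ∧ (¬x0 ∧ ¬T)) ∧ (((¬x0 ∧ (x1 ∧ x0)) ∨ x0) ∨ (((x1 ∨ T) ∨ (T ∨ x1)) ∨ ¬(x1 ∧ F)))
  step 7: (x1 ∧ (¬x0 ∧ F)) ∧ (((¬x0 ∧ (x1 ∧ x0)) ∨ x0) ∨ (((x1 ∨ T) ∨ (T ∨ x1)) ∨ ¬(x1 ∧ F)))
  step 8: (x1 ∧ F) ∧ (((¬x0 ∧ (x1 ∧ x0)) ∨ x0) ∨ (((x1 ∨ T) ∨ (T ∨ x1)) ∨ ¬(x1 ∧ F)))
  step 9: F ∧ (((¬x0 ∧ (x1 ∧ x0)) ∨ x0) ∨ (((x1 ∨ T) ∨ (T ∨ x1)) ∨ ¬(x1 ∧ F)))
  step 10: F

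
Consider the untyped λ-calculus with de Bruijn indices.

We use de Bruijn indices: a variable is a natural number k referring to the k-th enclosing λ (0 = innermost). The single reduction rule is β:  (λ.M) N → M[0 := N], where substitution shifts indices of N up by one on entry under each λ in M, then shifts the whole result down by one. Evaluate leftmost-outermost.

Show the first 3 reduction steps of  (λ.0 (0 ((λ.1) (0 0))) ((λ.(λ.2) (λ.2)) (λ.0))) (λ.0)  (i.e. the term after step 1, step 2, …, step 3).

Answer: after 3 steps: (λ.λ.0) ((λ.0) (λ.0)) ((λ.(λ.λ.0) (λ.λ.0)) (λ.0))

Reduction:
  start: (λ.0 (0 ((λ.1) (0 0))) ((λ.(λ.2) (λ.2)) (λ.0))) (λ.0)
  →1  (λ.0) ((λ.0) ((λ.λ.0) ((λ.0) (λ.0)))) ((λ.(λ.λ.0) (λ.λ.0)) (λ.0))
  →2  (λ.0) ((λ.λ.0) ((λ.0) (λ.0))) ((λ.(λ.λ.0) (λ.λ.0)) (λ.0))
  →3  (λ.λ.0) ((λ.0) (λ.0)) ((λ.(λ.λ.0) (λ.λ.0)) (λ.0))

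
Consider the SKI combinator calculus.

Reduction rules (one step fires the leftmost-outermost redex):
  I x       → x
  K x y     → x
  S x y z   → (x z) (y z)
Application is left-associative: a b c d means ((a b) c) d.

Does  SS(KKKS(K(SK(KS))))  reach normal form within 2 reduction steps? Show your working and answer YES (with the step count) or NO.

Answer: YES — reaches normal form SSS in 2 ≤ 2 steps

Reduction:
  start: SS(KKKS(K(SK(KS))))
  [1] SS(KS(K(SK(KS))))
  [2] SSS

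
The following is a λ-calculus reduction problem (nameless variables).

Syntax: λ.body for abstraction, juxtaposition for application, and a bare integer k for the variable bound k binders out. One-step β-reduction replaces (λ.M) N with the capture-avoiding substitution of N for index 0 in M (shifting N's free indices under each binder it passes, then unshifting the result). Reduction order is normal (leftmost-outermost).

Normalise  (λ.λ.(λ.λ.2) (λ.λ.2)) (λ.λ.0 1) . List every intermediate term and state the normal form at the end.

  start: (λ.λ.(λ.λ.2) (λ.λ.2)) (λ.λ.0 1)
  →1  λ.(λ.λ.2) (λ.λ.2)
  →2  λ.λ.1

Answer: normal form = λ.λ.1  (in 2 steps)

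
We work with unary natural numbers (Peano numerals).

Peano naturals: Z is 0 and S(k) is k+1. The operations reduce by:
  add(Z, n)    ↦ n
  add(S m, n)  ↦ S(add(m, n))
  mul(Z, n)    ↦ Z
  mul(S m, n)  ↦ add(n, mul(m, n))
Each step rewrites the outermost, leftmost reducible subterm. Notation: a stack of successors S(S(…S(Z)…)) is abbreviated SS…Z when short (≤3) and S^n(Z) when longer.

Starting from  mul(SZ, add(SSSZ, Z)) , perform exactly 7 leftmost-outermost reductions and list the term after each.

Answer: after 7 steps: S(S(S(add(add(Z, Z), mul(Z, add(SSSZ, Z))))))

Working:
  start: mul(SZ, add(SSSZ, Z))
  [1] add(add(SSSZ, Z), mul(Z, add(SSSZ, Z)))
  [2] add(S(add(SSZ, Z)), mul(Z, add(SSSZ, Z)))
  [3] S(add(add(SSZ, Z), mul(Z, add(SSSZ, Z))))
  [4] S(add(S(add(SZ, Z)), mul(Z, add(SSSZ, Z))))
  [5] S(S(add(add(SZ, Z), mul(Z, add(SSSZ, Z)))))
  [6] S(S(add(S(add(Z, Z)), mul(Z, add(SSSZ, Z)))))
  [7] S(S(S(add(add(Z, Z), mul(Z, add(SSSZ, Z))))))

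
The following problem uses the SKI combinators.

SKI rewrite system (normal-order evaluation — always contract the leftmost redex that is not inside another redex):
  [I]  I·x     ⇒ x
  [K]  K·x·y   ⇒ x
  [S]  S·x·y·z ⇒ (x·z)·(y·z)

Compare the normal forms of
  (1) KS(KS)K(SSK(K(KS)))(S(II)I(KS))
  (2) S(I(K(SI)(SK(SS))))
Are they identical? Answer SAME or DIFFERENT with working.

Answer: DIFFERENT — A ⇓ S, B ⇓ S(SI)

Working:
Term A:
  start: KS(KS)K(SSK(K(KS)))(S(II)I(KS))
  [1] SK(SSK(K(KS)))(S(II)I(KS))
  [2] K(S(II)I(KS))(SSK(K(KS))(S(II)I(KS)))
  [3] S(II)I(KS)
  [4] II(KS)(I(KS))
  [5] I(KS)(I(KS))
  [6] KS(I(KS))
  [7] S

Term B:
  start: S(I(K(SI)(SK(SS))))
  [1] S(K(SI)(SK(SS)))
  [2] S(SI)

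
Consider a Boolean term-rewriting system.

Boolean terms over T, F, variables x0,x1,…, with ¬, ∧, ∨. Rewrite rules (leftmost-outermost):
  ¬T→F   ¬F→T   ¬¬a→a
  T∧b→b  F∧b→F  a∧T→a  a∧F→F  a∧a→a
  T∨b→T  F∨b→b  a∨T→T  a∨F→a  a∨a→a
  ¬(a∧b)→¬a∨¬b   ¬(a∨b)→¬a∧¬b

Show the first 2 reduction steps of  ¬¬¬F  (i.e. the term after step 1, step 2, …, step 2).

  start: ¬¬¬F
  step 1: ¬F
  step 2: T

Answer: after 2 steps: T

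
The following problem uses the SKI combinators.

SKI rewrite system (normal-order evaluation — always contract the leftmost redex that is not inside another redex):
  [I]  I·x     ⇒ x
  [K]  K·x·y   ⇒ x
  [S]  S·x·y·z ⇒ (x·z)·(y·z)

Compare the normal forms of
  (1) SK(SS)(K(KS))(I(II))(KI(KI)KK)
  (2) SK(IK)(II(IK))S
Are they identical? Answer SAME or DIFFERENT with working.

Term A:
  start: SK(SS)(K(KS))(I(II))(KI(KI)KK)
  step 1: K(K(KS))(SS(K(KS)))(I(II))(KI(KI)KK)
  step 2: K(KS)(I(II))(KI(KI)KK)
  step 3: KS(KI(KI)KK)
  step 4: S

Term B:
  start: SK(IK)(II(IK))S
  step 1: K(II(IK))(IK(II(IK)))S
  step 2: II(IK)S
  step 3: I(IK)S
  step 4: IKS
  step 5: KS

Answer: DIFFERENT — A ⇓ S, B ⇓ KS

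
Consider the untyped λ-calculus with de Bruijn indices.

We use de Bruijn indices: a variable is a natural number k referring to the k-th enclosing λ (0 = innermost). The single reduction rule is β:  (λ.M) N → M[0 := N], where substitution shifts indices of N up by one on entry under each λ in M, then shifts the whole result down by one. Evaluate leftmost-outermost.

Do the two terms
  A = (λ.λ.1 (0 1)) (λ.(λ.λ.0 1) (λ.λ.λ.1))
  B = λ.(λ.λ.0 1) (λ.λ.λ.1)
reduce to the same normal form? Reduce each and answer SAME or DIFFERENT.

Term A:
  start: (λ.λ.1 (0 1)) (λ.(λ.λ.0 1) (λ.λ.λ.1))
  →1  λ.(λ.(λ.λ.0 1) (λ.λ.λ.1)) (0 (λ.(λ.λ.0 1) (λ.λ.λ.1)))
  →2  λ.(λ.λ.0 1) (λ.λ.λ.1)
  →3  λ.λ.0 (λ.λ.λ.1)

Term B:
  start: λ.(λ.λ.0 1) (λ.λ.λ.1)
  →1  λ.λ.0 (λ.λ.λ.1)

Answer: SAME — A ⇓ λ.λ.0 (λ.λ.λ.1), B ⇓ λ.λ.0 (λ.λ.λ.1)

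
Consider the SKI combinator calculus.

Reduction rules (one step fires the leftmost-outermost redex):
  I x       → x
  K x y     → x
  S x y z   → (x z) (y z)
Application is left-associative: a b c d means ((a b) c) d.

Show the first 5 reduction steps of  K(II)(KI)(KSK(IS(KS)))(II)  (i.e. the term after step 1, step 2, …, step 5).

Answer: after 5 steps: S(S(KS))(II)

Reduction:
  start: K(II)(KI)(KSK(IS(KS)))(II)
  step 1: II(KSK(IS(KS)))(II)
  step 2: I(KSK(IS(KS)))(II)
  step 3: KSK(IS(KS))(II)
  step 4: S(IS(KS))(II)
  step 5: S(S(KS))(II)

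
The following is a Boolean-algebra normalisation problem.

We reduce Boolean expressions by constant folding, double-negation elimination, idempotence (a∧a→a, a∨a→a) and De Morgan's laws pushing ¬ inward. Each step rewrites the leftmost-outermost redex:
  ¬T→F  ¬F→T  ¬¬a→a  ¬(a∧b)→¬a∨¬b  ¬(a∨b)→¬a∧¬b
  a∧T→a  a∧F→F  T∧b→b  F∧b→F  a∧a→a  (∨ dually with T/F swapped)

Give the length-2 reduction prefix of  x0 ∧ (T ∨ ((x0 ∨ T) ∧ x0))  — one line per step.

  start: x0 ∧ (T ∨ ((x0 ∨ T) ∧ x0))
  step 1: x0 ∧ T
  step 2: x0

Answer: after 2 steps: x0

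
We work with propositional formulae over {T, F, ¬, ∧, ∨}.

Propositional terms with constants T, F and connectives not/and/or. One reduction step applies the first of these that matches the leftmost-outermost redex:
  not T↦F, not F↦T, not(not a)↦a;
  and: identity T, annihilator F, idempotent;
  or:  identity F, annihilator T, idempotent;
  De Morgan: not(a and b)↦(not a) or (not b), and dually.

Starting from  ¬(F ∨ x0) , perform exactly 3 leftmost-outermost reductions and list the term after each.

Answer: after 3 steps: ¬x0

Reduction:
  start: ¬(F ∨ x0)
  →1  ¬F ∧ ¬x0
  →2  T ∧ ¬x0
  →3  ¬x0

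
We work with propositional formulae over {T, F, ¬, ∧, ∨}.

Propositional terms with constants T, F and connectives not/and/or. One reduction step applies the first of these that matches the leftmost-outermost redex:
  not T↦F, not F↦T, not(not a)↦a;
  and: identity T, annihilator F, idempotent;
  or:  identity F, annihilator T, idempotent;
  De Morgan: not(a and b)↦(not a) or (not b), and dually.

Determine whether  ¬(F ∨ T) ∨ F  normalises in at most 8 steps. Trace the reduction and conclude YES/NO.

  start: ¬(F ∨ T) ∨ F
  [1] ¬(F ∨ T)
  [2] ¬F ∧ ¬T
  [3] T ∧ ¬T
  [4] ¬T
  [5] F

Answer: YES — reaches normal form F in 5 ≤ 8 steps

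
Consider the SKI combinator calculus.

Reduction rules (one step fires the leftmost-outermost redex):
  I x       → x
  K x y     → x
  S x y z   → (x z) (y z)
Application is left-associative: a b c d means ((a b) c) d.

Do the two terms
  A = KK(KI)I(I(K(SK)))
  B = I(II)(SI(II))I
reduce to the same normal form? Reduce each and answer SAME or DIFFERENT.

Term A:
  start: KK(KI)I(I(K(SK)))
  [1] KI(I(K(SK)))
  [2] I

Term B:
  start: I(II)(SI(II))I
  [1] II(SI(II))I
  [2] I(SI(II))I
  [3] SI(II)I
  [4] II(III)
  [5] I(III)
  [6] III
  [7] II
  [8] I

Answer: SAME — A ⇓ I, B ⇓ I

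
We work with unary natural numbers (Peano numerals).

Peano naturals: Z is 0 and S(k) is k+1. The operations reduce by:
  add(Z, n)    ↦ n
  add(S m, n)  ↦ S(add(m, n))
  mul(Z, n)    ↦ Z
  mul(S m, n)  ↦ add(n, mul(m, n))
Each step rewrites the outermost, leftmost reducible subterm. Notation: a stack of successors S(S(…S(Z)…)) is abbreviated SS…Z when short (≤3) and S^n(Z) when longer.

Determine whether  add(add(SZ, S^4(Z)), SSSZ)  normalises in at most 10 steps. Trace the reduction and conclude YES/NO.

Answer: YES — reaches normal form S^8(Z) in 8 ≤ 10 steps

Derivation:
  start: add(add(SZ, S^4(Z)), SSSZ)
  [1] add(S(add(Z, S^4(Z))), SSSZ)
  [2] S(add(add(Z, S^4(Z)), SSSZ))
  [3] S(add(S^4(Z), SSSZ))
  [4] S(S(add(SSSZ, SSSZ)))
  [5] S(S(S(add(SSZ, SSSZ))))
  [6] S(S(S(S(add(SZ, SSSZ)))))
  [7] S(S(S(S(S(add(Z, SSSZ))))))
  [8] S^8(Z)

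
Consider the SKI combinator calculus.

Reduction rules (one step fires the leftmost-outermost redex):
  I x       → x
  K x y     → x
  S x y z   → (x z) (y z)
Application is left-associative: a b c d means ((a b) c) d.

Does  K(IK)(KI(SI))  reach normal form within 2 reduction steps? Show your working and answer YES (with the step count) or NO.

Answer: YES — reaches normal form K in 2 ≤ 2 steps

Derivation:
  start: K(IK)(KI(SI))
  step 1: IK
  step 2: K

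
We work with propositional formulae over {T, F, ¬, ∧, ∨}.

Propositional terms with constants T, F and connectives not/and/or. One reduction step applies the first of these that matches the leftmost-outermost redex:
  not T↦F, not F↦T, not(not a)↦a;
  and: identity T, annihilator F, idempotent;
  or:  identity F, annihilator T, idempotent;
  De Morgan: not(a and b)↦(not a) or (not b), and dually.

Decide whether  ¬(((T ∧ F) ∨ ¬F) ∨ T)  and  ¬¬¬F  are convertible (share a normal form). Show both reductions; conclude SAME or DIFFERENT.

Answer: DIFFERENT — A ⇓ F, B ⇓ T

Working:
Term A:
  start: ¬(((T ∧ F) ∨ ¬F) ∨ T)
  [1] ¬((T ∧ F) ∨ ¬F) ∧ ¬T
  [2] (¬(T ∧ F) ∧ ¬¬F) ∧ ¬T
  [3] ((¬T ∨ ¬F) ∧ ¬¬F) ∧ ¬T
  [4] ((F ∨ ¬F) ∧ ¬¬F) ∧ ¬T
  [5] (¬F ∧ ¬¬F) ∧ ¬T
  [6] (T ∧ ¬¬F) ∧ ¬T
  [7] ¬¬F ∧ ¬T
  [8] F ∧ ¬T
  [9] F

Term B:
  start: ¬¬¬F
  [1] ¬F
  [2] T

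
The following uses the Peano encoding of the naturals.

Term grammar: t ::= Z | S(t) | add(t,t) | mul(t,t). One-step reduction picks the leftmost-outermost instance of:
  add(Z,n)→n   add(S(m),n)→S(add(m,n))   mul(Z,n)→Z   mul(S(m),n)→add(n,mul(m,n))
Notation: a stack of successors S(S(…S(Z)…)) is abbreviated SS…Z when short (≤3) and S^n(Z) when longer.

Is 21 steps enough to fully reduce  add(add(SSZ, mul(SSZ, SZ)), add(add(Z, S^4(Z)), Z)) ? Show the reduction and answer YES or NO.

Answer: YES — reaches normal form S^8(Z) in 21 ≤ 21 steps

Derivation:
  start: add(add(SSZ, mul(SSZ, SZ)), add(add(Z, S^4(Z)), Z))
  [1] add(S(add(SZ, mul(SSZ, SZ))), add(add(Z, S^4(Z)), Z))
  [2] S(add(add(SZ, mul(SSZ, SZ)), add(add(Z, S^4(Z)), Z)))
  [3] S(add(S(add(Z, mul(SSZ, SZ))), add(add(Z, S^4(Z)), Z)))
  [4] S(S(add(add(Z, mul(SSZ, SZ)), add(add(Z, S^4(Z)), Z))))
  [5] S(S(add(mul(SSZ, SZ), add(add(Z, S^4(Z)), Z))))
  [6] S(S(add(add(SZ, mul(SZ, SZ)), add(add(Z, S^4(Z)), Z))))
  [7] S(S(add(S(add(Z, mul(SZ, SZ))), add(add(Z, S^4(Z)), Z))))
  [8] S(S(S(add(add(Z, mul(SZ, SZ)), add(add(Z, S^4(Z)), Z)))))
  [9] S(S(S(add(mul(SZ, SZ), add(add(Z, S^4(Z)), Z)))))
  [10] S(S(S(add(add(SZ, mul(Z, SZ)), add(add(Z, S^4(Z)), Z)))))
  [11] S(S(S(add(S(add(Z, mul(Z, SZ))), add(add(Z, S^4(Z)), Z)))))
  [12] S(S(S(S(add(add(Z, mul(Z, SZ)), add(add(Z, S^4(Z)), Z))))))
  [13] S(S(S(S(add(mul(Z, SZ), add(add(Z, S^4(Z)), Z))))))
  [14] S(S(S(S(add(Z, add(add(Z, S^4(Z)), Z))))))
  [15] S(S(S(S(add(add(Z, S^4(Z)), Z)))))
  [16] S(S(S(S(add(S^4(Z), Z)))))
  [17] S(S(S(S(S(add(SSSZ, Z))))))
  [18] S(S(S(S(S(S(add(SSZ, Z)))))))
  [19] S(S(S(S(S(S(S(add(SZ, Z))))))))
  [20] S(S(S(S(S(S(S(S(add(Z, Z)))))))))
  [21] S^8(Z)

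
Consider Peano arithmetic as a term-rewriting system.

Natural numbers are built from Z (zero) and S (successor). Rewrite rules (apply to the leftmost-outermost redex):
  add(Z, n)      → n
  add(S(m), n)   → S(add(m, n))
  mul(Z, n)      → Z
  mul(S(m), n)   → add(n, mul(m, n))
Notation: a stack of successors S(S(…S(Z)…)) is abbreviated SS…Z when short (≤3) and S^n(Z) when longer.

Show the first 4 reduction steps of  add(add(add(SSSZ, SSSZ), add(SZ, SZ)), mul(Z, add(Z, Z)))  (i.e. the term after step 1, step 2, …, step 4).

  start: add(add(add(SSSZ, SSSZ), add(SZ, SZ)), mul(Z, add(Z, Z)))
  step 1: add(add(S(add(SSZ, SSSZ)), add(SZ, SZ)), mul(Z, add(Z, Z)))
  step 2: add(S(add(add(SSZ, SSSZ), add(SZ, SZ))), mul(Z, add(Z, Z)))
  step 3: S(add(add(add(SSZ, SSSZ), add(SZ, SZ)), mul(Z, add(Z, Z))))
  step 4: S(add(add(S(add(SZ, SSSZ)), add(SZ, SZ)), mul(Z, add(Z, Z))))

Answer: after 4 steps: S(add(add(S(add(SZ, SSSZ)), add(SZ, SZ)), mul(Z, add(Z, Z))))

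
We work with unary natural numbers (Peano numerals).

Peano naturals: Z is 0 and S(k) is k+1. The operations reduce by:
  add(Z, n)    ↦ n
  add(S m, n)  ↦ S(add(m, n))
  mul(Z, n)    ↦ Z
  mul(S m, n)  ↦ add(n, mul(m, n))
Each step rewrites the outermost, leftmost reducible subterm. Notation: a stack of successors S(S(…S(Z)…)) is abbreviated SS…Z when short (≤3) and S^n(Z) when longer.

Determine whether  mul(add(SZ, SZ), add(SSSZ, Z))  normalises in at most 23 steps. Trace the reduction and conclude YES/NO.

  start: mul(add(SZ, SZ), add(SSSZ, Z))
  step 1: mul(S(add(Z, SZ)), add(SSSZ, Z))
  step 2: add(add(SSSZ, Z), mul(add(Z, SZ), add(SSSZ, Z)))
  step 3: add(S(add(SSZ, Z)), mul(add(Z, SZ), add(SSSZ, Z)))
  step 4: S(add(add(SSZ, Z), mul(add(Z, SZ), add(SSSZ, Z))))
  step 5: S(add(S(add(SZ, Z)), mul(add(Z, SZ), add(SSSZ, Z))))
  step 6: S(S(add(add(SZ, Z), mul(add(Z, SZ), add(SSSZ, Z)))))
  step 7: S(S(add(S(add(Z, Z)), mul(add(Z, SZ), add(SSSZ, Z)))))
  step 8: S(S(S(add(add(Z, Z), mul(add(Z, SZ), add(SSSZ, Z))))))
  step 9: S(S(S(add(Z, mul(add(Z, SZ), add(SSSZ, Z))))))
  step 10: S(S(S(mul(add(Z, SZ), add(SSSZ, Z)))))
  step 11: S(S(S(mul(SZ, add(SSSZ, Z)))))
  step 12: S(S(S(add(add(SSSZ, Z), mul(Z, add(SSSZ, Z))))))
  step 13: S(S(S(add(S(add(SSZ, Z)), mul(Z, add(SSSZ, Z))))))
  step 14: S(S(S(S(add(add(SSZ, Z), mul(Z, add(SSSZ, Z)))))))
  step 15: S(S(S(S(add(S(add(SZ, Z)), mul(Z, add(SSSZ, Z)))))))
  step 16: S(S(S(S(S(add(add(SZ, Z), mul(Z, add(SSSZ, Z))))))))
  step 17: S(S(S(S(S(add(S(add(Z, Z)), mul(Z, add(SSSZ, Z))))))))
  step 18: S(S(S(S(S(S(add(add(Z, Z), mul(Z, add(SSSZ, Z)))))))))
  step 19: S(S(S(S(S(S(add(Z, mul(Z, add(SSSZ, Z)))))))))
  step 20: S(S(S(S(S(S(mul(Z, add(SSSZ, Z))))))))
  step 21: S^6(Z)

Answer: YES — reaches normal form S^6(Z) in 21 ≤ 23 steps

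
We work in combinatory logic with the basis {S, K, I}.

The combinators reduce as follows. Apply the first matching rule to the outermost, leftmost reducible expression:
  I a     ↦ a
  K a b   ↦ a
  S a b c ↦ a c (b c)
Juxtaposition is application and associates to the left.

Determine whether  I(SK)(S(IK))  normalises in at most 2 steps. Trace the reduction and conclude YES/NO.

  start: I(SK)(S(IK))
  →1  SK(S(IK))
  →2  SK(SK)

Answer: YES — reaches normal form SK(SK) in 2 ≤ 2 steps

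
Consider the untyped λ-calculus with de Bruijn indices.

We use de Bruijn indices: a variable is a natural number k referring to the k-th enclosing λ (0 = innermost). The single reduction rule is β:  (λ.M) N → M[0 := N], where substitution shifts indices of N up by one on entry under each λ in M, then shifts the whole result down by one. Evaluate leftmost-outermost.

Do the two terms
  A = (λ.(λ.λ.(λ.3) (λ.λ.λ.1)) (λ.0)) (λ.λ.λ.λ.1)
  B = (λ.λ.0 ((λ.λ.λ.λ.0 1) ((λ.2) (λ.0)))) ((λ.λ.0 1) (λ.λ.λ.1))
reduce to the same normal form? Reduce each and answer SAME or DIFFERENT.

Term A:
  start: (λ.(λ.λ.(λ.3) (λ.λ.λ.1)) (λ.0)) (λ.λ.λ.λ.1)
  →1  (λ.λ.(λ.λ.λ.λ.λ.1) (λ.λ.λ.1)) (λ.0)
  →2  λ.(λ.λ.λ.λ.λ.1) (λ.λ.λ.1)
  →3  λ.λ.λ.λ.λ.1

Term B:
  start: (λ.λ.0 ((λ.λ.λ.λ.0 1) ((λ.2) (λ.0)))) ((λ.λ.0 1) (λ.λ.λ.1))
  →1  λ.0 ((λ.λ.λ.λ.0 1) ((λ.(λ.λ.0 1) (λ.λ.λ.1)) (λ.0)))
  →2  λ.0 (λ.λ.λ.0 1)

Answer: DIFFERENT — A ⇓ λ.λ.λ.λ.λ.1, B ⇓ λ.0 (λ.λ.λ.0 1)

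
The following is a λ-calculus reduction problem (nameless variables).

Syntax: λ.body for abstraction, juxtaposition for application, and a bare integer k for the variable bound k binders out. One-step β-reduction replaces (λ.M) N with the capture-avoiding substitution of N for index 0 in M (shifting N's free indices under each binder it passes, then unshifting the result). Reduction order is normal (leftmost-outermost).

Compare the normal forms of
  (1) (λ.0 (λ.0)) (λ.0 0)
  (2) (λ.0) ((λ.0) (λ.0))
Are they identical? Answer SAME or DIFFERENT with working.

Answer: SAME — A ⇓ λ.0, B ⇓ λ.0

Derivation:
Term A:
  start: (λ.0 (λ.0)) (λ.0 0)
  →1  (λ.0 0) (λ.0)
  →2  (λ.0) (λ.0)
  →3  λ.0

Term B:
  start: (λ.0) ((λ.0) (λ.0))
  →1  (λ.0) (λ.0)
  →2  λ.0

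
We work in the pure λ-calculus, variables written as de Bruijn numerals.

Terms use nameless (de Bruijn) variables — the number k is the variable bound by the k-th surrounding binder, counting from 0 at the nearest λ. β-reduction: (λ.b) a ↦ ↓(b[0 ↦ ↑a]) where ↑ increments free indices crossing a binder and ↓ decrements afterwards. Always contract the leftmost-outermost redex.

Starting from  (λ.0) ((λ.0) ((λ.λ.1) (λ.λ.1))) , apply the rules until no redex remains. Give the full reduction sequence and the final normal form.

  start: (λ.0) ((λ.0) ((λ.λ.1) (λ.λ.1)))
  [1] (λ.0) ((λ.λ.1) (λ.λ.1))
  [2] (λ.λ.1) (λ.λ.1)
  [3] λ.λ.λ.1

Answer: normal form = λ.λ.λ.1  (in 3 steps)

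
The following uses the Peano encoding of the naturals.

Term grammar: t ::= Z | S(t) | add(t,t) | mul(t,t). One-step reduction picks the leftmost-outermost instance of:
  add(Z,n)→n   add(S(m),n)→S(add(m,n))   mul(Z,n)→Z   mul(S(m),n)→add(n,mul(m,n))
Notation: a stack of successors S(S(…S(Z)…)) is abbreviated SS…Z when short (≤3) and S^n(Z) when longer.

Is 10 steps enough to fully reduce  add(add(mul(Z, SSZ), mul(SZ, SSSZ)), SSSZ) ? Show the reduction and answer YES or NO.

  start: add(add(mul(Z, SSZ), mul(SZ, SSSZ)), SSSZ)
  step 1: add(add(Z, mul(SZ, SSSZ)), SSSZ)
  step 2: add(mul(SZ, SSSZ), SSSZ)
  step 3: add(add(SSSZ, mul(Z, SSSZ)), SSSZ)
  step 4: add(S(add(SSZ, mul(Z, SSSZ))), SSSZ)
  step 5: S(add(add(SSZ, mul(Z, SSSZ)), SSSZ))
  step 6: S(add(S(add(SZ, mul(Z, SSSZ))), SSSZ))
  step 7: S(S(add(add(SZ, mul(Z, SSSZ)), SSSZ)))
  step 8: S(S(add(S(add(Z, mul(Z, SSSZ))), SSSZ)))
  step 9: S(S(S(add(add(Z, mul(Z, SSSZ)), SSSZ))))
  step 10: S(S(S(add(mul(Z, SSSZ), SSSZ))))

Answer: NO — after 10 steps the term is S(S(S(add(mul(Z, SSSZ), SSSZ)))), not yet normal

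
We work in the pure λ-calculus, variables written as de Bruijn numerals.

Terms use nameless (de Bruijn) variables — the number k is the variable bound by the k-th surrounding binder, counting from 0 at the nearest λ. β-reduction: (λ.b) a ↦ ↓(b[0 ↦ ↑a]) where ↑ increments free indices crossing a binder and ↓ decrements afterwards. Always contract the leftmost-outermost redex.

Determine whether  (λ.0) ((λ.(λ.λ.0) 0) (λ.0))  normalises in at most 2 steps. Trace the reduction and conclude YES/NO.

Answer: NO — after 2 steps the term is (λ.λ.0) (λ.0), not yet normal

Derivation:
  start: (λ.0) ((λ.(λ.λ.0) 0) (λ.0))
  [1] (λ.(λ.λ.0) 0) (λ.0)
  [2] (λ.λ.0) (λ.0)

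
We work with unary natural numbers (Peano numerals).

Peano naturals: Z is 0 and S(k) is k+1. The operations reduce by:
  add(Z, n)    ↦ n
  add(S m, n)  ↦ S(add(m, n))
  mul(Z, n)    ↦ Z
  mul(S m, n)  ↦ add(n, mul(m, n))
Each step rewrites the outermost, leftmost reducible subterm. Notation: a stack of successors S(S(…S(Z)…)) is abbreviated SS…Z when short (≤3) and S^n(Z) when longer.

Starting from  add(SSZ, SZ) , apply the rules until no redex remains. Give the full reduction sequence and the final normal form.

Answer: normal form = SSSZ  (in 3 steps)

Derivation:
  start: add(SSZ, SZ)
  →1  S(add(SZ, SZ))
  →2  S(S(add(Z, SZ)))
  →3  SSSZ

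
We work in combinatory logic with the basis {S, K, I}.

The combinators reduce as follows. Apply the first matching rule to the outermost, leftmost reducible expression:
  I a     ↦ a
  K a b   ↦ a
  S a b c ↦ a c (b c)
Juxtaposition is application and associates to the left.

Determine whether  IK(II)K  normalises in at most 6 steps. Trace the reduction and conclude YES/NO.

  start: IK(II)K
  [1] K(II)K
  [2] II
  [3] I

Answer: YES — reaches normal form I in 3 ≤ 6 steps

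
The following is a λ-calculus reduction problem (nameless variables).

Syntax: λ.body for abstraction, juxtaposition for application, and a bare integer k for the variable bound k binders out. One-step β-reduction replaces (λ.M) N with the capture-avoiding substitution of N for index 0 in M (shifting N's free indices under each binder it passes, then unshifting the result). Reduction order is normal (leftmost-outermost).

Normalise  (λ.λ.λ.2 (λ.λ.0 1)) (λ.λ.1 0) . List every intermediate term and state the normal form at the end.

Answer: normal form = λ.λ.λ.λ.0 1  (in 3 steps)

Derivation:
  start: (λ.λ.λ.2 (λ.λ.0 1)) (λ.λ.1 0)
  [1] λ.λ.(λ.λ.1 0) (λ.λ.0 1)
  [2] λ.λ.λ.(λ.λ.0 1) 0
  [3] λ.λ.λ.λ.0 1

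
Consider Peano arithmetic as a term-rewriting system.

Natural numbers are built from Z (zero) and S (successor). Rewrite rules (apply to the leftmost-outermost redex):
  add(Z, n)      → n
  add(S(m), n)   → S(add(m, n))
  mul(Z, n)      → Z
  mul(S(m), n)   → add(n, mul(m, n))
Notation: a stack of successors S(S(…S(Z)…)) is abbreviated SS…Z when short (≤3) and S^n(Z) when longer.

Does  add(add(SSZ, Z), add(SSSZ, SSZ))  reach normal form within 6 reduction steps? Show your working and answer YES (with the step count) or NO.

  start: add(add(SSZ, Z), add(SSSZ, SSZ))
  [1] add(S(add(SZ, Z)), add(SSSZ, SSZ))
  [2] S(add(add(SZ, Z), add(SSSZ, SSZ)))
  [3] S(add(S(add(Z, Z)), add(SSSZ, SSZ)))
  [4] S(S(add(add(Z, Z), add(SSSZ, SSZ))))
  [5] S(S(add(Z, add(SSSZ, SSZ))))
  [6] S(S(add(SSSZ, SSZ)))

Answer: NO — after 6 steps the term is S(S(add(SSSZ, SSZ))), not yet normal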